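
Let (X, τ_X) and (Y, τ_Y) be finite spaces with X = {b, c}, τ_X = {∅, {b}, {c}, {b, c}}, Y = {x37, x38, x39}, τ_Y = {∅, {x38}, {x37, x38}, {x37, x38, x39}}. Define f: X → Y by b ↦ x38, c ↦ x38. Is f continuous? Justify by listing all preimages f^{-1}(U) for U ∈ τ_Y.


f IS continuous.

Compute f^{-1}(U) for each U ∈ τ_Y:
  U = ∅: f^{-1}(U) = ∅ ∈ τ_X ✓.
  U = {x38}: f^{-1}(U) = {b, c} ∈ τ_X ✓.
  U = {x37, x38}: f^{-1}(U) = {b, c} ∈ τ_X ✓.
  U = {x37, x38, x39}: f^{-1}(U) = {b, c} ∈ τ_X ✓.
Every preimage lies in τ_X, so f IS continuous.


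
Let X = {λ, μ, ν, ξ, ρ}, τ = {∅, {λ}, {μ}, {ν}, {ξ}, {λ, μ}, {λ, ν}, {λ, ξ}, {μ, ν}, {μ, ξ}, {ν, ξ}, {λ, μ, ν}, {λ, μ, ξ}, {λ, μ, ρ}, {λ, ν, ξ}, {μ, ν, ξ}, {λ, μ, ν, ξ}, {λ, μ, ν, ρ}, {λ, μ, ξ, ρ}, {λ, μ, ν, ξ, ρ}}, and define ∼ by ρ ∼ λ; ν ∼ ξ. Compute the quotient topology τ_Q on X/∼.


X/∼ = {[λ=ρ], [μ], [ν=ξ]}; |τ_Q| = 6.

Equivalence classes: [λ=ρ], [μ], [ν=ξ].
Quotient map π: X → X/∼ sends λ ↦ [λ=ρ], μ ↦ [μ], ν ↦ [ν=ξ], ξ ↦ [ν=ξ], ρ ↦ [λ=ρ].
For each subset V ⊆ X/∼, compute π^{-1}(V) ⊆ X and check whether π^{-1}(V) ∈ τ. V is open in τ_Q iff π^{-1}(V) ∈ τ.
  V = {}: π^{-1}(V) = ∅ ∈ τ ✓.
  V = {[λ=ρ]}: π^{-1}(V) = {λ, ρ} ∉ τ ✗.
  V = {[μ]}: π^{-1}(V) = {μ} ∈ τ ✓.
  V = {[λ=ρ], [μ]}: π^{-1}(V) = {λ, μ, ρ} ∈ τ ✓.
  V = {[ν=ξ]}: π^{-1}(V) = {ν, ξ} ∈ τ ✓.
  V = {[λ=ρ], [ν=ξ]}: π^{-1}(V) = {λ, ν, ξ, ρ} ∉ τ ✗.
  V = {[μ], [ν=ξ]}: π^{-1}(V) = {μ, ν, ξ} ∈ τ ✓.
  V = {[λ=ρ], [μ], [ν=ξ]}: π^{-1}(V) = {λ, μ, ν, ξ, ρ} ∈ τ ✓.
Open sets in the quotient: τ_Q = {{}, {[μ]}, {[λ=ρ], [μ]}, {[ν=ξ]}, {[μ], [ν=ξ]}, {[λ=ρ], [μ], [ν=ξ]}} (6 elements).


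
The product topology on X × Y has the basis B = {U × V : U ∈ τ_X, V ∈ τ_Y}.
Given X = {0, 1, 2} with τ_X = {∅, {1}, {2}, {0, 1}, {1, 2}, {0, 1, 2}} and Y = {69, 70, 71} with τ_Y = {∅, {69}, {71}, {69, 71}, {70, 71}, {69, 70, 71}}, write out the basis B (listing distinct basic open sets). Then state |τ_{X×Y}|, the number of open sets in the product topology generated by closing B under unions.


Basis B = {∅ × ∅, {1} × {69}, {1} × {71}, {2} × {69}, {2} × {71}, {0, 1} × {69}, {0, 1} × {71}, {1} × {69, 71}, {1, 2} × {69}, {1} × {70, 71}, {1, 2} × {71}, {2} × {69, 71}, {2} × {70, 71}, {0, 1, 2} × {69}, {0, 1, 2} × {71}, {1} × {69, 70, 71}, {2} × {69, 70, 71}, {0, 1} × {69, 71}, {0, 1} × {70, 71}, {1, 2} × {69, 71}, {1, 2} × {70, 71}, {0, 1} × {69, 70, 71}, {0, 1, 2} × {69, 71}, {0, 1, 2} × {70, 71}, {1, 2} × {69, 70, 71}, {0, 1, 2} × {69, 70, 71}}; |τ_{X×Y}| = 108.

Enumerate products U × V with U ∈ τ_X, V ∈ τ_Y (deduplicated):
  ∅ × ∅ = {} (∅)
  {1} × {69} = {(1,69)}
  {1} × {71} = {(1,71)}
  {2} × {69} = {(2,69)}
  {2} × {71} = {(2,71)}
  {0, 1} × {69} = {(0,69), (1,69)}
  {0, 1} × {71} = {(0,71), (1,71)}
  {1} × {69, 71} = {(1,69), (1,71)}
  {1, 2} × {69} = {(1,69), (2,69)}
  {1} × {70, 71} = {(1,70), (1,71)}
  {1, 2} × {71} = {(1,71), (2,71)}
  {2} × {69, 71} = {(2,69), (2,71)}
  {2} × {70, 71} = {(2,70), (2,71)}
  {0, 1, 2} × {69} = {(0,69), (1,69), (2,69)}
  {0, 1, 2} × {71} = {(0,71), (1,71), (2,71)}
  {1} × {69, 70, 71} = {(1,69), (1,70), (1,71)}
  {2} × {69, 70, 71} = {(2,69), (2,70), (2,71)}
  {0, 1} × {69, 71} = {(0,69), (0,71), (1,69), (1,71)}
  {0, 1} × {70, 71} = {(0,70), (0,71), (1,70), (1,71)}
  {1, 2} × {69, 71} = {(1,69), (1,71), (2,69), (2,71)}
  {1, 2} × {70, 71} = {(1,70), (1,71), (2,70), (2,71)}
  {0, 1} × {69, 70, 71} = {(0,69), (0,70), (0,71), (1,69), (1,70), (1,71)}
  {0, 1, 2} × {69, 71} = {(0,69), (0,71), (1,69), (1,71), (2,69), (2,71)}
  {0, 1, 2} × {70, 71} = {(0,70), (0,71), (1,70), (1,71), (2,70), (2,71)}
  {1, 2} × {69, 70, 71} = {(1,69), (1,70), (1,71), (2,69), (2,70), (2,71)}
  {0, 1, 2} × {69, 70, 71} = {(0,69), (0,70), (0,71), (1,69), (1,70), (1,71), (2,69), (2,70), (2,71)}
These 26 distinct sets form the basis B.
Close under arbitrary unions to get τ_{X×Y}; counting gives |τ_{X×Y}| = 108.


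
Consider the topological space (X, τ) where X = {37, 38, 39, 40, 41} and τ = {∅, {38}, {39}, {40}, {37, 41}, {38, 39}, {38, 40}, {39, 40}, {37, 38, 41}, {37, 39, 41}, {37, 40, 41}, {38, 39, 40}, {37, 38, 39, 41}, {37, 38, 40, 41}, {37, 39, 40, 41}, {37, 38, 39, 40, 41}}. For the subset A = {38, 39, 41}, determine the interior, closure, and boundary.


int(A) = {38, 39}, cl(A) = {37, 38, 39, 41}, ∂A = {37, 41}.

Closed sets in (X, τ) are complements of opens:
  closed(X, τ) = {∅, {38}, {39}, {40}, {37, 41}, {38, 39}, {38, 40}, {39, 40}, {37, 38, 41}, {37, 39, 41}, {37, 40, 41}, {38, 39, 40}, {37, 38, 39, 41}, {37, 38, 40, 41}, {37, 39, 40, 41}, {37, 38, 39, 40, 41}}.
int(A) = ⋃ {U ∈ τ : U ⊆ A}. Opens contained in A: ∅, {38}, {39}, {38, 39}.
Taking the union of these: int(A) = {38, 39}.
cl(A) = ⋂ {C closed : A ⊆ C}. Closed sets containing A: {37, 38, 39, 41}, {37, 38, 39, 40, 41}.
Intersecting these: cl(A) = {37, 38, 39, 41}.
∂A = cl(A) ∖ int(A) = {37, 38, 39, 41} ∖ {38, 39} = {37, 41}.


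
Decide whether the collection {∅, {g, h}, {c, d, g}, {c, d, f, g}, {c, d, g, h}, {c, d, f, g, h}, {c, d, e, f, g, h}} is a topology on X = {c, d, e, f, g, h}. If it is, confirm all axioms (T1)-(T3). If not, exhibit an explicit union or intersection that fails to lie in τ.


τ is NOT a topology on X.

Axiom (T1): ∅ ∈ τ? Yes; X ∈ τ? Yes.
Axiom (T2/T3): check pairwise unions and intersections of members of τ.
Counterexample for (T3): {g, h} ∩ {c, d, g} = {g} ∉ τ. Therefore τ is NOT a topology.


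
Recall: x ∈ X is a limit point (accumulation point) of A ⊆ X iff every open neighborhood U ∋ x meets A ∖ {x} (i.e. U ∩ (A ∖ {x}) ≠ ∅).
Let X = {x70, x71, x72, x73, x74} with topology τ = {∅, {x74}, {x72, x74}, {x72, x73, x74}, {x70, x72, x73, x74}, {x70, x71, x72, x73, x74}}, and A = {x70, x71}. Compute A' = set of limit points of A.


A' = {x71}

For each x ∈ X, list the open sets U ∈ τ with x ∈ U, then check whether U ∩ (A ∖ {x}) ≠ ∅ for every such U.
  x = x70: open {x70, x72, x73, x74} ∋ x has {x70, x72, x73, x74} ∩ (A ∖ {x70}) = ∅, so x is NOT a limit point.
  x = x71: opens ∋ x are {x70, x71, x72, x73, x74}; each meets A ∖ {x71}, so x IS a limit point.
  x = x72: open {x72, x74} ∋ x has {x72, x74} ∩ (A ∖ {x72}) = ∅, so x is NOT a limit point.
  x = x73: open {x72, x73, x74} ∋ x has {x72, x73, x74} ∩ (A ∖ {x73}) = ∅, so x is NOT a limit point.
  x = x74: open {x74} ∋ x has {x74} ∩ (A ∖ {x74}) = ∅, so x is NOT a limit point.
Collecting: A' = {x71}.


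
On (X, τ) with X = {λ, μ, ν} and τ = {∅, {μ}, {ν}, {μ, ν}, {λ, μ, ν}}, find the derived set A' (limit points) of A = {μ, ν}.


A' = {λ}

For each x ∈ X, list the open sets U ∈ τ with x ∈ U, then check whether U ∩ (A ∖ {x}) ≠ ∅ for every such U.
  x = λ: opens ∋ x are {λ, μ, ν}; each meets A ∖ {λ}, so x IS a limit point.
  x = μ: open {μ} ∋ x has {μ} ∩ (A ∖ {μ}) = ∅, so x is NOT a limit point.
  x = ν: open {ν} ∋ x has {ν} ∩ (A ∖ {ν}) = ∅, so x is NOT a limit point.
Collecting: A' = {λ}.


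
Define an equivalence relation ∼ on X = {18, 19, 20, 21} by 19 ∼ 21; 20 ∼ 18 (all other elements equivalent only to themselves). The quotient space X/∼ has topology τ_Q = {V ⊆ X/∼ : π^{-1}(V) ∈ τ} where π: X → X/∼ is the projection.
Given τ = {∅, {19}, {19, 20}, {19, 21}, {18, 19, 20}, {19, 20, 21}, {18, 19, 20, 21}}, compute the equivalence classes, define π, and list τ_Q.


X/∼ = {[18=20], [19=21]}; |τ_Q| = 3.

Equivalence classes: [18=20], [19=21].
Quotient map π: X → X/∼ sends 18 ↦ [18=20], 19 ↦ [19=21], 20 ↦ [18=20], 21 ↦ [19=21].
For each subset V ⊆ X/∼, compute π^{-1}(V) ⊆ X and check whether π^{-1}(V) ∈ τ. V is open in τ_Q iff π^{-1}(V) ∈ τ.
  V = {}: π^{-1}(V) = ∅ ∈ τ ✓.
  V = {[18=20]}: π^{-1}(V) = {18, 20} ∉ τ ✗.
  V = {[19=21]}: π^{-1}(V) = {19, 21} ∈ τ ✓.
  V = {[18=20], [19=21]}: π^{-1}(V) = {18, 19, 20, 21} ∈ τ ✓.
Open sets in the quotient: τ_Q = {{}, {[19=21]}, {[18=20], [19=21]}} (3 elements).


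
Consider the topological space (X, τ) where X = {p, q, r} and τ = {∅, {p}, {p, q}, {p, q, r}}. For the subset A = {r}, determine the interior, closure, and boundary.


int(A) = ∅, cl(A) = {r}, ∂A = {r}.

Closed sets in (X, τ) are complements of opens:
  closed(X, τ) = {∅, {r}, {q, r}, {p, q, r}}.
int(A) = ⋃ {U ∈ τ : U ⊆ A}. Opens contained in A: ∅.
Taking the union of these: int(A) = ∅.
cl(A) = ⋂ {C closed : A ⊆ C}. Closed sets containing A: {r}, {q, r}, {p, q, r}.
Intersecting these: cl(A) = {r}.
∂A = cl(A) ∖ int(A) = {r} ∖ ∅ = {r}.


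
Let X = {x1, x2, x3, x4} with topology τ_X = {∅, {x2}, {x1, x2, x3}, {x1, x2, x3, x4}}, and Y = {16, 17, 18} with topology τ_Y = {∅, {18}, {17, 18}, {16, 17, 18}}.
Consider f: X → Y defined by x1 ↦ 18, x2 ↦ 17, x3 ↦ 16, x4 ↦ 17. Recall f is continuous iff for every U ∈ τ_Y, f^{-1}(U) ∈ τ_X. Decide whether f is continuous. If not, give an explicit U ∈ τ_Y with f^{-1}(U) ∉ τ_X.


f is NOT continuous.

Compute f^{-1}(U) for each U ∈ τ_Y:
  U = ∅: f^{-1}(U) = ∅ ∈ τ_X ✓.
  U = {18}: f^{-1}(U) = {x1} ∉ τ_X ✗.
  U = {17, 18}: f^{-1}(U) = {x1, x2, x4} ∉ τ_X ✗.
  U = {16, 17, 18}: f^{-1}(U) = {x1, x2, x3, x4} ∈ τ_X ✓.
Found U = {18} with f^{-1}(U) = {x1} not in τ_X. Therefore f is NOT continuous.


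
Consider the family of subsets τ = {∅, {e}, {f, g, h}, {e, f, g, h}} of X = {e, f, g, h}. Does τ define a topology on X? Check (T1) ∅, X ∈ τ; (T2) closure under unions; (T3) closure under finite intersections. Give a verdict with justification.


τ IS a topology on X.

Axiom (T1): ∅ ∈ τ? Yes; X ∈ τ? Yes.
Axiom (T2/T3): check pairwise unions and intersections of members of τ.
All pairwise intersections and unions checked — each lies in τ. Therefore τ satisfies (T1), (T2), (T3): it IS a topology on X.


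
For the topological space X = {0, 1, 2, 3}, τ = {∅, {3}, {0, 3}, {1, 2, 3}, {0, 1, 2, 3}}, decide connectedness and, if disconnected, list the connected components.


(X, τ) is connected.

Find clopen sets (U ∈ τ with X ∖ U ∈ τ):
  U = ∅, X ∖ U = {0, 1, 2, 3} — both open, so U is clopen.
  U = {0, 1, 2, 3}, X ∖ U = ∅ — both open, so U is clopen.
Only trivial clopens (∅ and X) exist, so (X, τ) is connected.
Compute connected components by grouping points that agree on all clopens:
  component: {0, 1, 2, 3}


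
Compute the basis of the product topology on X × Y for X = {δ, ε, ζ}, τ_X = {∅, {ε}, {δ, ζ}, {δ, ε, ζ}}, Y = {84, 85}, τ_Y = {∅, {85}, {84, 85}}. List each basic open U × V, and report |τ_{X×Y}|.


Basis B = {∅ × ∅, {ε} × {85}, {δ, ζ} × {85}, {ε} × {84, 85}, {δ, ε, ζ} × {85}, {δ, ζ} × {84, 85}, {δ, ε, ζ} × {84, 85}}; |τ_{X×Y}| = 9.

Enumerate products U × V with U ∈ τ_X, V ∈ τ_Y (deduplicated):
  ∅ × ∅ = {} (∅)
  {ε} × {85} = {(ε,85)}
  {δ, ζ} × {85} = {(δ,85), (ζ,85)}
  {ε} × {84, 85} = {(ε,84), (ε,85)}
  {δ, ε, ζ} × {85} = {(δ,85), (ε,85), (ζ,85)}
  {δ, ζ} × {84, 85} = {(δ,84), (δ,85), (ζ,84), (ζ,85)}
  {δ, ε, ζ} × {84, 85} = {(δ,84), (δ,85), (ε,84), (ε,85), (ζ,84), (ζ,85)}
These 7 distinct sets form the basis B.
Close under arbitrary unions to get τ_{X×Y}; counting gives |τ_{X×Y}| = 9.


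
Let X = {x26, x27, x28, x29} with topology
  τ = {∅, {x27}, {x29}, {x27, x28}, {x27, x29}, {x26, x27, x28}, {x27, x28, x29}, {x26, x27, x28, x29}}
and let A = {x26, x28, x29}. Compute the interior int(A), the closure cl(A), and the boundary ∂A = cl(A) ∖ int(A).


int(A) = {x29}, cl(A) = {x26, x28, x29}, ∂A = {x26, x28}.

Closed sets in (X, τ) are complements of opens:
  closed(X, τ) = {∅, {x26}, {x29}, {x26, x28}, {x26, x29}, {x26, x27, x28}, {x26, x28, x29}, {x26, x27, x28, x29}}.
int(A) = ⋃ {U ∈ τ : U ⊆ A}. Opens contained in A: ∅, {x29}.
Taking the union of these: int(A) = {x29}.
cl(A) = ⋂ {C closed : A ⊆ C}. Closed sets containing A: {x26, x28, x29}, {x26, x27, x28, x29}.
Intersecting these: cl(A) = {x26, x28, x29}.
∂A = cl(A) ∖ int(A) = {x26, x28, x29} ∖ {x29} = {x26, x28}.


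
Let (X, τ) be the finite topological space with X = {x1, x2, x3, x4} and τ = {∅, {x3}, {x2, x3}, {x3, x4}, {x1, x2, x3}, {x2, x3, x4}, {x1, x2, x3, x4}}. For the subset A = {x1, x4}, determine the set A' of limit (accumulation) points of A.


A' = ∅

For each x ∈ X, list the open sets U ∈ τ with x ∈ U, then check whether U ∩ (A ∖ {x}) ≠ ∅ for every such U.
  x = x1: open {x1, x2, x3} ∋ x has {x1, x2, x3} ∩ (A ∖ {x1}) = ∅, so x is NOT a limit point.
  x = x2: open {x2, x3} ∋ x has {x2, x3} ∩ (A ∖ {x2}) = ∅, so x is NOT a limit point.
  x = x3: open {x3} ∋ x has {x3} ∩ (A ∖ {x3}) = ∅, so x is NOT a limit point.
  x = x4: open {x3, x4} ∋ x has {x3, x4} ∩ (A ∖ {x4}) = ∅, so x is NOT a limit point.
Collecting: A' = ∅.


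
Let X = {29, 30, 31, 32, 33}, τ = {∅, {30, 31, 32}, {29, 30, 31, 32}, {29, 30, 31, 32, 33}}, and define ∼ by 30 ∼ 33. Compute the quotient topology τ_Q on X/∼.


X/∼ = {[29], [30=33], [31], [32]}; |τ_Q| = 2.

Equivalence classes: [29], [30=33], [31], [32].
Quotient map π: X → X/∼ sends 29 ↦ [29], 30 ↦ [30=33], 31 ↦ [31], 32 ↦ [32], 33 ↦ [30=33].
For each subset V ⊆ X/∼, compute π^{-1}(V) ⊆ X and check whether π^{-1}(V) ∈ τ. V is open in τ_Q iff π^{-1}(V) ∈ τ.
  V = {}: π^{-1}(V) = ∅ ∈ τ ✓.
  V = {[29]}: π^{-1}(V) = {29} ∉ τ ✗.
  V = {[30=33]}: π^{-1}(V) = {30, 33} ∉ τ ✗.
  V = {[29], [30=33]}: π^{-1}(V) = {29, 30, 33} ∉ τ ✗.
  V = {[31]}: π^{-1}(V) = {31} ∉ τ ✗.
  V = {[29], [31]}: π^{-1}(V) = {29, 31} ∉ τ ✗.
  V = {[30=33], [31]}: π^{-1}(V) = {30, 31, 33} ∉ τ ✗.
  V = {[29], [30=33], [31]}: π^{-1}(V) = {29, 30, 31, 33} ∉ τ ✗.
  V = {[32]}: π^{-1}(V) = {32} ∉ τ ✗.
  V = {[29], [32]}: π^{-1}(V) = {29, 32} ∉ τ ✗.
  V = {[30=33], [32]}: π^{-1}(V) = {30, 32, 33} ∉ τ ✗.
  V = {[29], [30=33], [32]}: π^{-1}(V) = {29, 30, 32, 33} ∉ τ ✗.
  V = {[31], [32]}: π^{-1}(V) = {31, 32} ∉ τ ✗.
  V = {[29], [31], [32]}: π^{-1}(V) = {29, 31, 32} ∉ τ ✗.
  V = {[30=33], [31], [32]}: π^{-1}(V) = {30, 31, 32, 33} ∉ τ ✗.
  V = {[29], [30=33], [31], [32]}: π^{-1}(V) = {29, 30, 31, 32, 33} ∈ τ ✓.
Open sets in the quotient: τ_Q = {{}, {[29], [30=33], [31], [32]}} (2 elements).


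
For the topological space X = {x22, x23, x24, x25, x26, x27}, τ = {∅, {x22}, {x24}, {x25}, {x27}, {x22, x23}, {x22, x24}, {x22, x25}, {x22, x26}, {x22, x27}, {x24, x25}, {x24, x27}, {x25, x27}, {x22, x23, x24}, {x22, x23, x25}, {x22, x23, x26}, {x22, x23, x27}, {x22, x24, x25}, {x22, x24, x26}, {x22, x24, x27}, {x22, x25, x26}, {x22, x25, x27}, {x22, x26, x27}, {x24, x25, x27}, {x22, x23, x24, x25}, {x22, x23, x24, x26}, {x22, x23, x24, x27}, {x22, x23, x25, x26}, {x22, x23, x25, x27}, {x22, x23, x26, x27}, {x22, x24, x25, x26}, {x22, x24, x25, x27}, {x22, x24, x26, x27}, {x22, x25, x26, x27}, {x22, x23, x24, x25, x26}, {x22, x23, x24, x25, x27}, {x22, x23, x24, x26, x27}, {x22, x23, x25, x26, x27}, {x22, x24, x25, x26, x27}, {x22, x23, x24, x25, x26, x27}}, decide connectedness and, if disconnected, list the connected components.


(X, τ) is disconnected; components = [{x24}, {x25}, {x27}, {x22, x23, x26}].

Find clopen sets (U ∈ τ with X ∖ U ∈ τ):
  U = ∅, X ∖ U = {x22, x23, x24, x25, x26, x27} — both open, so U is clopen.
  U = {x24}, X ∖ U = {x22, x23, x25, x26, x27} — both open, so U is clopen.
  U = {x25}, X ∖ U = {x22, x23, x24, x26, x27} — both open, so U is clopen.
  U = {x27}, X ∖ U = {x22, x23, x24, x25, x26} — both open, so U is clopen.
  U = {x24, x25}, X ∖ U = {x22, x23, x26, x27} — both open, so U is clopen.
  U = {x24, x27}, X ∖ U = {x22, x23, x25, x26} — both open, so U is clopen.
  U = {x25, x27}, X ∖ U = {x22, x23, x24, x26} — both open, so U is clopen.
  U = {x22, x23, x26}, X ∖ U = {x24, x25, x27} — both open, so U is clopen.
  U = {x24, x25, x27}, X ∖ U = {x22, x23, x26} — both open, so U is clopen.
  U = {x22, x23, x24, x26}, X ∖ U = {x25, x27} — both open, so U is clopen.
  U = {x22, x23, x25, x26}, X ∖ U = {x24, x27} — both open, so U is clopen.
  U = {x22, x23, x26, x27}, X ∖ U = {x24, x25} — both open, so U is clopen.
  U = {x22, x23, x24, x25, x26}, X ∖ U = {x27} — both open, so U is clopen.
  U = {x22, x23, x24, x26, x27}, X ∖ U = {x25} — both open, so U is clopen.
  U = {x22, x23, x25, x26, x27}, X ∖ U = {x24} — both open, so U is clopen.
  U = {x22, x23, x24, x25, x26, x27}, X ∖ U = ∅ — both open, so U is clopen.
Nontrivial clopen(s) exist: e.g. {x22, x23, x24, x25, x26}. So (X, τ) is disconnected.
Compute connected components by grouping points that agree on all clopens:
  component: {x24}
  component: {x25}
  component: {x27}
  component: {x22, x23, x26}


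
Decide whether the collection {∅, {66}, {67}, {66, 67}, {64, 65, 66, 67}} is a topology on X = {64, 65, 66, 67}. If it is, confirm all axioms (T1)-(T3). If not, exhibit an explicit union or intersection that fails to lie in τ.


τ IS a topology on X.

Axiom (T1): ∅ ∈ τ? Yes; X ∈ τ? Yes.
Axiom (T2/T3): check pairwise unions and intersections of members of τ.
All pairwise intersections and unions checked — each lies in τ. Therefore τ satisfies (T1), (T2), (T3): it IS a topology on X.


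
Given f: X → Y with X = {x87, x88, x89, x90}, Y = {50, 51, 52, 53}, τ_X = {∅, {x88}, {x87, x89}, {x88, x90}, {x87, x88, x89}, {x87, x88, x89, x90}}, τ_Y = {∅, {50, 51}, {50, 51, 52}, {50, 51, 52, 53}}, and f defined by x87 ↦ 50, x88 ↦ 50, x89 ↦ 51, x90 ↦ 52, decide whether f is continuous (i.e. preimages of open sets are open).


f IS continuous.

Compute f^{-1}(U) for each U ∈ τ_Y:
  U = ∅: f^{-1}(U) = ∅ ∈ τ_X ✓.
  U = {50, 51}: f^{-1}(U) = {x87, x88, x89} ∈ τ_X ✓.
  U = {50, 51, 52}: f^{-1}(U) = {x87, x88, x89, x90} ∈ τ_X ✓.
  U = {50, 51, 52, 53}: f^{-1}(U) = {x87, x88, x89, x90} ∈ τ_X ✓.
Every preimage lies in τ_X, so f IS continuous.


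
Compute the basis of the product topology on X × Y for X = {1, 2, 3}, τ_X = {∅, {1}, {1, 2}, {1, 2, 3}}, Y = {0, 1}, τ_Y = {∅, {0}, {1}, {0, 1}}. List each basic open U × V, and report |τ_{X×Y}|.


Basis B = {∅ × ∅, {1} × {0}, {1} × {1}, {1} × {0, 1}, {1, 2} × {0}, {1, 2} × {1}, {1, 2, 3} × {0}, {1, 2, 3} × {1}, {1, 2} × {0, 1}, {1, 2, 3} × {0, 1}}; |τ_{X×Y}| = 16.

Enumerate products U × V with U ∈ τ_X, V ∈ τ_Y (deduplicated):
  ∅ × ∅ = {} (∅)
  {1} × {0} = {(1,0)}
  {1} × {1} = {(1,1)}
  {1} × {0, 1} = {(1,0), (1,1)}
  {1, 2} × {0} = {(1,0), (2,0)}
  {1, 2} × {1} = {(1,1), (2,1)}
  {1, 2, 3} × {0} = {(1,0), (2,0), (3,0)}
  {1, 2, 3} × {1} = {(1,1), (2,1), (3,1)}
  {1, 2} × {0, 1} = {(1,0), (1,1), (2,0), (2,1)}
  {1, 2, 3} × {0, 1} = {(1,0), (1,1), (2,0), (2,1), (3,0), (3,1)}
These 10 distinct sets form the basis B.
Close under arbitrary unions to get τ_{X×Y}; counting gives |τ_{X×Y}| = 16.


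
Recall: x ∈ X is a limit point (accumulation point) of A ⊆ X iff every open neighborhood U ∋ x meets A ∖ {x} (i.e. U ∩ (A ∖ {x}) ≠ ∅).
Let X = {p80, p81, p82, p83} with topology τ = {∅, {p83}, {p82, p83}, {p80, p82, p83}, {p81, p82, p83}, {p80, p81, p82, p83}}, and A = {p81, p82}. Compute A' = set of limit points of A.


A' = {p80, p81}

For each x ∈ X, list the open sets U ∈ τ with x ∈ U, then check whether U ∩ (A ∖ {x}) ≠ ∅ for every such U.
  x = p80: opens ∋ x are {p80, p82, p83}, {p80, p81, p82, p83}; each meets A ∖ {p80}, so x IS a limit point.
  x = p81: opens ∋ x are {p81, p82, p83}, {p80, p81, p82, p83}; each meets A ∖ {p81}, so x IS a limit point.
  x = p82: open {p82, p83} ∋ x has {p82, p83} ∩ (A ∖ {p82}) = ∅, so x is NOT a limit point.
  x = p83: open {p83} ∋ x has {p83} ∩ (A ∖ {p83}) = ∅, so x is NOT a limit point.
Collecting: A' = {p80, p81}.


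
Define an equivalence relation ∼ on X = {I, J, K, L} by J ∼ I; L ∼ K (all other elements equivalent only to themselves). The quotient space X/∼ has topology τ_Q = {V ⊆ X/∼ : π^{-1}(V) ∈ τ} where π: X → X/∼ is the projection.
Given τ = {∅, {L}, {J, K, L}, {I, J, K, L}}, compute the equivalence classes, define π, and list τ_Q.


X/∼ = {[I=J], [K=L]}; |τ_Q| = 2.

Equivalence classes: [I=J], [K=L].
Quotient map π: X → X/∼ sends I ↦ [I=J], J ↦ [I=J], K ↦ [K=L], L ↦ [K=L].
For each subset V ⊆ X/∼, compute π^{-1}(V) ⊆ X and check whether π^{-1}(V) ∈ τ. V is open in τ_Q iff π^{-1}(V) ∈ τ.
  V = {}: π^{-1}(V) = ∅ ∈ τ ✓.
  V = {[I=J]}: π^{-1}(V) = {I, J} ∉ τ ✗.
  V = {[K=L]}: π^{-1}(V) = {K, L} ∉ τ ✗.
  V = {[I=J], [K=L]}: π^{-1}(V) = {I, J, K, L} ∈ τ ✓.
Open sets in the quotient: τ_Q = {{}, {[I=J], [K=L]}} (2 elements).


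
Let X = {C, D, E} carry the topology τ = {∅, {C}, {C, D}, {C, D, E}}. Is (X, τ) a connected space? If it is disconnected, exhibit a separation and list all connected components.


(X, τ) is connected.

Find clopen sets (U ∈ τ with X ∖ U ∈ τ):
  U = ∅, X ∖ U = {C, D, E} — both open, so U is clopen.
  U = {C, D, E}, X ∖ U = ∅ — both open, so U is clopen.
Only trivial clopens (∅ and X) exist, so (X, τ) is connected.
Compute connected components by grouping points that agree on all clopens:
  component: {C, D, E}


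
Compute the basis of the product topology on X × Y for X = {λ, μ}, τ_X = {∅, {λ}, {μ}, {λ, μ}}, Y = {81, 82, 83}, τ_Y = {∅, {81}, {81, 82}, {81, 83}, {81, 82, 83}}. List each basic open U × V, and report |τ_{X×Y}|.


Basis B = {∅ × ∅, {λ} × {81}, {μ} × {81}, {λ} × {81, 82}, {λ} × {81, 83}, {λ, μ} × {81}, {μ} × {81, 82}, {μ} × {81, 83}, {λ} × {81, 82, 83}, {μ} × {81, 82, 83}, {λ, μ} × {81, 82}, {λ, μ} × {81, 83}, {λ, μ} × {81, 82, 83}}; |τ_{X×Y}| = 25.

Enumerate products U × V with U ∈ τ_X, V ∈ τ_Y (deduplicated):
  ∅ × ∅ = {} (∅)
  {λ} × {81} = {(λ,81)}
  {μ} × {81} = {(μ,81)}
  {λ} × {81, 82} = {(λ,81), (λ,82)}
  {λ} × {81, 83} = {(λ,81), (λ,83)}
  {λ, μ} × {81} = {(λ,81), (μ,81)}
  {μ} × {81, 82} = {(μ,81), (μ,82)}
  {μ} × {81, 83} = {(μ,81), (μ,83)}
  {λ} × {81, 82, 83} = {(λ,81), (λ,82), (λ,83)}
  {μ} × {81, 82, 83} = {(μ,81), (μ,82), (μ,83)}
  {λ, μ} × {81, 82} = {(λ,81), (λ,82), (μ,81), (μ,82)}
  {λ, μ} × {81, 83} = {(λ,81), (λ,83), (μ,81), (μ,83)}
  {λ, μ} × {81, 82, 83} = {(λ,81), (λ,82), (λ,83), (μ,81), (μ,82), (μ,83)}
These 13 distinct sets form the basis B.
Close under arbitrary unions to get τ_{X×Y}; counting gives |τ_{X×Y}| = 25.


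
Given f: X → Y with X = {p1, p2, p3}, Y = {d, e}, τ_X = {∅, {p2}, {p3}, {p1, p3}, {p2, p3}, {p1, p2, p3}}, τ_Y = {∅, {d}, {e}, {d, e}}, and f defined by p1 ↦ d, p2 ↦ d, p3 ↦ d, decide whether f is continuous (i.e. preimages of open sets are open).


f IS continuous.

Compute f^{-1}(U) for each U ∈ τ_Y:
  U = ∅: f^{-1}(U) = ∅ ∈ τ_X ✓.
  U = {d}: f^{-1}(U) = {p1, p2, p3} ∈ τ_X ✓.
  U = {e}: f^{-1}(U) = ∅ ∈ τ_X ✓.
  U = {d, e}: f^{-1}(U) = {p1, p2, p3} ∈ τ_X ✓.
Every preimage lies in τ_X, so f IS continuous.


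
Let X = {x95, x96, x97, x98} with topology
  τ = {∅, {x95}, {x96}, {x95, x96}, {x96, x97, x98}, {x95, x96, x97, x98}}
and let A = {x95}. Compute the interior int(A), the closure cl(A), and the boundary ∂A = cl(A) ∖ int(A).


int(A) = {x95}, cl(A) = {x95}, ∂A = ∅.

Closed sets in (X, τ) are complements of opens:
  closed(X, τ) = {∅, {x95}, {x97, x98}, {x95, x97, x98}, {x96, x97, x98}, {x95, x96, x97, x98}}.
int(A) = ⋃ {U ∈ τ : U ⊆ A}. Opens contained in A: ∅, {x95}.
Taking the union of these: int(A) = {x95}.
cl(A) = ⋂ {C closed : A ⊆ C}. Closed sets containing A: {x95}, {x95, x97, x98}, {x95, x96, x97, x98}.
Intersecting these: cl(A) = {x95}.
∂A = cl(A) ∖ int(A) = {x95} ∖ {x95} = ∅.


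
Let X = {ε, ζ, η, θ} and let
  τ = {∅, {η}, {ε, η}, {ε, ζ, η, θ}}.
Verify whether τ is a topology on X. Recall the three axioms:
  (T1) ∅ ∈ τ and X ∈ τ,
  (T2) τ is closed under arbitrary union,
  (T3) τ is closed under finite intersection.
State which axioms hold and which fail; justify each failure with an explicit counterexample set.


τ IS a topology on X.

Axiom (T1): ∅ ∈ τ? Yes; X ∈ τ? Yes.
Axiom (T2/T3): check pairwise unions and intersections of members of τ.
All pairwise intersections and unions checked — each lies in τ. Therefore τ satisfies (T1), (T2), (T3): it IS a topology on X.


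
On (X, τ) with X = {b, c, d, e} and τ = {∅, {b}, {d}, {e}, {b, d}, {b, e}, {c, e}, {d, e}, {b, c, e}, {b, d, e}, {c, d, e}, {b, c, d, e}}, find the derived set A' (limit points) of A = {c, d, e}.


A' = {c}

For each x ∈ X, list the open sets U ∈ τ with x ∈ U, then check whether U ∩ (A ∖ {x}) ≠ ∅ for every such U.
  x = b: open {b} ∋ x has {b} ∩ (A ∖ {b}) = ∅, so x is NOT a limit point.
  x = c: opens ∋ x are {c, e}, {b, c, e}, {c, d, e}, {b, c, d, e}; each meets A ∖ {c}, so x IS a limit point.
  x = d: open {d} ∋ x has {d} ∩ (A ∖ {d}) = ∅, so x is NOT a limit point.
  x = e: open {e} ∋ x has {e} ∩ (A ∖ {e}) = ∅, so x is NOT a limit point.
Collecting: A' = {c}.


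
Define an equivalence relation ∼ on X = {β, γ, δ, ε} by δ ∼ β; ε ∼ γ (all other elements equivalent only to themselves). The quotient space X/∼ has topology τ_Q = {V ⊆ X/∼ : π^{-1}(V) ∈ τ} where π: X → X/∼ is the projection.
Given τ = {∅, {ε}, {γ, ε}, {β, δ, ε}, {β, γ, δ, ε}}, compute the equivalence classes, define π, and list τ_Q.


X/∼ = {[β=δ], [γ=ε]}; |τ_Q| = 3.

Equivalence classes: [β=δ], [γ=ε].
Quotient map π: X → X/∼ sends β ↦ [β=δ], γ ↦ [γ=ε], δ ↦ [β=δ], ε ↦ [γ=ε].
For each subset V ⊆ X/∼, compute π^{-1}(V) ⊆ X and check whether π^{-1}(V) ∈ τ. V is open in τ_Q iff π^{-1}(V) ∈ τ.
  V = {}: π^{-1}(V) = ∅ ∈ τ ✓.
  V = {[β=δ]}: π^{-1}(V) = {β, δ} ∉ τ ✗.
  V = {[γ=ε]}: π^{-1}(V) = {γ, ε} ∈ τ ✓.
  V = {[β=δ], [γ=ε]}: π^{-1}(V) = {β, γ, δ, ε} ∈ τ ✓.
Open sets in the quotient: τ_Q = {{}, {[γ=ε]}, {[β=δ], [γ=ε]}} (3 elements).


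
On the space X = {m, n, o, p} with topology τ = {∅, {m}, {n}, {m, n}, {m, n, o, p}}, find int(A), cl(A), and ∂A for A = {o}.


int(A) = ∅, cl(A) = {o, p}, ∂A = {o, p}.

Closed sets in (X, τ) are complements of opens:
  closed(X, τ) = {∅, {o, p}, {m, o, p}, {n, o, p}, {m, n, o, p}}.
int(A) = ⋃ {U ∈ τ : U ⊆ A}. Opens contained in A: ∅.
Taking the union of these: int(A) = ∅.
cl(A) = ⋂ {C closed : A ⊆ C}. Closed sets containing A: {o, p}, {m, o, p}, {n, o, p}, {m, n, o, p}.
Intersecting these: cl(A) = {o, p}.
∂A = cl(A) ∖ int(A) = {o, p} ∖ ∅ = {o, p}.


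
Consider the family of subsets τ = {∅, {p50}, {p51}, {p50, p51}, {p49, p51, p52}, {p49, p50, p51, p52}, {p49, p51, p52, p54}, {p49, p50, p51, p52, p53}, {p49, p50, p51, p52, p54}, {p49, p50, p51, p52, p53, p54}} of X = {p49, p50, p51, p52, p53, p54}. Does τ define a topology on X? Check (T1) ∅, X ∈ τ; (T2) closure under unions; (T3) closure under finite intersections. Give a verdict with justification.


τ IS a topology on X.

Axiom (T1): ∅ ∈ τ? Yes; X ∈ τ? Yes.
Axiom (T2/T3): check pairwise unions and intersections of members of τ.
All pairwise intersections and unions checked — each lies in τ. Therefore τ satisfies (T1), (T2), (T3): it IS a topology on X.


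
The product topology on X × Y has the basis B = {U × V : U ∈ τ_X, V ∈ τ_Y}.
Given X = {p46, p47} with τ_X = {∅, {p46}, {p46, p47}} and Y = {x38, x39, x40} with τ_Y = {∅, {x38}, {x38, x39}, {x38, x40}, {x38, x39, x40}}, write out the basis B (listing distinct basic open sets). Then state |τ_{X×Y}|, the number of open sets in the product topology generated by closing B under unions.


Basis B = {∅ × ∅, {p46} × {x38}, {p46} × {x38, x39}, {p46} × {x38, x40}, {p46, p47} × {x38}, {p46} × {x38, x39, x40}, {p46, p47} × {x38, x39}, {p46, p47} × {x38, x40}, {p46, p47} × {x38, x39, x40}}; |τ_{X×Y}| = 14.

Enumerate products U × V with U ∈ τ_X, V ∈ τ_Y (deduplicated):
  ∅ × ∅ = {} (∅)
  {p46} × {x38} = {(p46,x38)}
  {p46} × {x38, x39} = {(p46,x38), (p46,x39)}
  {p46} × {x38, x40} = {(p46,x38), (p46,x40)}
  {p46, p47} × {x38} = {(p46,x38), (p47,x38)}
  {p46} × {x38, x39, x40} = {(p46,x38), (p46,x39), (p46,x40)}
  {p46, p47} × {x38, x39} = {(p46,x38), (p46,x39), (p47,x38), (p47,x39)}
  {p46, p47} × {x38, x40} = {(p46,x38), (p46,x40), (p47,x38), (p47,x40)}
  {p46, p47} × {x38, x39, x40} = {(p46,x38), (p46,x39), (p46,x40), (p47,x38), (p47,x39), (p47,x40)}
These 9 distinct sets form the basis B.
Close under arbitrary unions to get τ_{X×Y}; counting gives |τ_{X×Y}| = 14.


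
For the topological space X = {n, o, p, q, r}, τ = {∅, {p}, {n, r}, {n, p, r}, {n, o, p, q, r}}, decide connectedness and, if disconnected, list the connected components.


(X, τ) is connected.

Find clopen sets (U ∈ τ with X ∖ U ∈ τ):
  U = ∅, X ∖ U = {n, o, p, q, r} — both open, so U is clopen.
  U = {n, o, p, q, r}, X ∖ U = ∅ — both open, so U is clopen.
Only trivial clopens (∅ and X) exist, so (X, τ) is connected.
Compute connected components by grouping points that agree on all clopens:
  component: {n, o, p, q, r}


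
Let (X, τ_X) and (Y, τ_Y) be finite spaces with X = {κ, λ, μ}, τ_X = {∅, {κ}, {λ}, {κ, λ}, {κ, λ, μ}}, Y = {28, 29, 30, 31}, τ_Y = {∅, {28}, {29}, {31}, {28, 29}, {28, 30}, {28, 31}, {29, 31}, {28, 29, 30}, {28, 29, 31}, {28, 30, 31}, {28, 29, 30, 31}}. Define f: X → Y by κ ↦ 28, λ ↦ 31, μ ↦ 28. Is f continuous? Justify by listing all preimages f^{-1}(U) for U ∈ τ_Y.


f is NOT continuous.

Compute f^{-1}(U) for each U ∈ τ_Y:
  U = ∅: f^{-1}(U) = ∅ ∈ τ_X ✓.
  U = {28}: f^{-1}(U) = {κ, μ} ∉ τ_X ✗.
  U = {29}: f^{-1}(U) = ∅ ∈ τ_X ✓.
  U = {31}: f^{-1}(U) = {λ} ∈ τ_X ✓.
  U = {28, 29}: f^{-1}(U) = {κ, μ} ∉ τ_X ✗.
  U = {28, 30}: f^{-1}(U) = {κ, μ} ∉ τ_X ✗.
  U = {28, 31}: f^{-1}(U) = {κ, λ, μ} ∈ τ_X ✓.
  U = {29, 31}: f^{-1}(U) = {λ} ∈ τ_X ✓.
  U = {28, 29, 30}: f^{-1}(U) = {κ, μ} ∉ τ_X ✗.
  U = {28, 29, 31}: f^{-1}(U) = {κ, λ, μ} ∈ τ_X ✓.
  U = {28, 30, 31}: f^{-1}(U) = {κ, λ, μ} ∈ τ_X ✓.
  U = {28, 29, 30, 31}: f^{-1}(U) = {κ, λ, μ} ∈ τ_X ✓.
Found U = {28} with f^{-1}(U) = {κ, μ} not in τ_X. Therefore f is NOT continuous.


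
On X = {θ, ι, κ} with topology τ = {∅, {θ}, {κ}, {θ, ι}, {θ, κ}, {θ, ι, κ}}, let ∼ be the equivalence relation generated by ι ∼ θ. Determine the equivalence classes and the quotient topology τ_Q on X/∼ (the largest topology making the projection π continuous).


X/∼ = {[θ=ι], [κ]}; |τ_Q| = 4.

Equivalence classes: [θ=ι], [κ].
Quotient map π: X → X/∼ sends θ ↦ [θ=ι], ι ↦ [θ=ι], κ ↦ [κ].
For each subset V ⊆ X/∼, compute π^{-1}(V) ⊆ X and check whether π^{-1}(V) ∈ τ. V is open in τ_Q iff π^{-1}(V) ∈ τ.
  V = {}: π^{-1}(V) = ∅ ∈ τ ✓.
  V = {[θ=ι]}: π^{-1}(V) = {θ, ι} ∈ τ ✓.
  V = {[κ]}: π^{-1}(V) = {κ} ∈ τ ✓.
  V = {[θ=ι], [κ]}: π^{-1}(V) = {θ, ι, κ} ∈ τ ✓.
Open sets in the quotient: τ_Q = {{}, {[θ=ι]}, {[κ]}, {[θ=ι], [κ]}} (4 elements).


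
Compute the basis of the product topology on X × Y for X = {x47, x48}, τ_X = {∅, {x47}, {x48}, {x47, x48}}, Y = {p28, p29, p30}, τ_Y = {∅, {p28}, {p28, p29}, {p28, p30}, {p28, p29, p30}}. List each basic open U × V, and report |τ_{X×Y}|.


Basis B = {∅ × ∅, {x47} × {p28}, {x48} × {p28}, {x47} × {p28, p29}, {x47} × {p28, p30}, {x47, x48} × {p28}, {x48} × {p28, p29}, {x48} × {p28, p30}, {x47} × {p28, p29, p30}, {x48} × {p28, p29, p30}, {x47, x48} × {p28, p29}, {x47, x48} × {p28, p30}, {x47, x48} × {p28, p29, p30}}; |τ_{X×Y}| = 25.

Enumerate products U × V with U ∈ τ_X, V ∈ τ_Y (deduplicated):
  ∅ × ∅ = {} (∅)
  {x47} × {p28} = {(x47,p28)}
  {x48} × {p28} = {(x48,p28)}
  {x47} × {p28, p29} = {(x47,p28), (x47,p29)}
  {x47} × {p28, p30} = {(x47,p28), (x47,p30)}
  {x47, x48} × {p28} = {(x47,p28), (x48,p28)}
  {x48} × {p28, p29} = {(x48,p28), (x48,p29)}
  {x48} × {p28, p30} = {(x48,p28), (x48,p30)}
  {x47} × {p28, p29, p30} = {(x47,p28), (x47,p29), (x47,p30)}
  {x48} × {p28, p29, p30} = {(x48,p28), (x48,p29), (x48,p30)}
  {x47, x48} × {p28, p29} = {(x47,p28), (x47,p29), (x48,p28), (x48,p29)}
  {x47, x48} × {p28, p30} = {(x47,p28), (x47,p30), (x48,p28), (x48,p30)}
  {x47, x48} × {p28, p29, p30} = {(x47,p28), (x47,p29), (x47,p30), (x48,p28), (x48,p29), (x48,p30)}
These 13 distinct sets form the basis B.
Close under arbitrary unions to get τ_{X×Y}; counting gives |τ_{X×Y}| = 25.


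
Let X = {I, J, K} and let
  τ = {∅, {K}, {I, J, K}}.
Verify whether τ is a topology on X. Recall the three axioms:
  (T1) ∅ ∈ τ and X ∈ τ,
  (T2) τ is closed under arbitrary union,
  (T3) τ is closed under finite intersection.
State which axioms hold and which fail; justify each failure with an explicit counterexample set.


τ IS a topology on X.

Axiom (T1): ∅ ∈ τ? Yes; X ∈ τ? Yes.
Axiom (T2/T3): check pairwise unions and intersections of members of τ.
All pairwise intersections and unions checked — each lies in τ. Therefore τ satisfies (T1), (T2), (T3): it IS a topology on X.


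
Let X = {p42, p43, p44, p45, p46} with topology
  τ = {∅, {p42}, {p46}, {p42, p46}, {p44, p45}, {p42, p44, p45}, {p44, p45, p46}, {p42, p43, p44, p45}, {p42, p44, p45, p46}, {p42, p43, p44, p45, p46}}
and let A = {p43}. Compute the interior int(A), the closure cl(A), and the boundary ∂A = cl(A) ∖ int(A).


int(A) = ∅, cl(A) = {p43}, ∂A = {p43}.

Closed sets in (X, τ) are complements of opens:
  closed(X, τ) = {∅, {p43}, {p46}, {p42, p43}, {p43, p46}, {p42, p43, p46}, {p43, p44, p45}, {p42, p43, p44, p45}, {p43, p44, p45, p46}, {p42, p43, p44, p45, p46}}.
int(A) = ⋃ {U ∈ τ : U ⊆ A}. Opens contained in A: ∅.
Taking the union of these: int(A) = ∅.
cl(A) = ⋂ {C closed : A ⊆ C}. Closed sets containing A: {p43}, {p42, p43}, {p43, p46}, {p42, p43, p46}, {p43, p44, p45}, {p42, p43, p44, p45}, {p43, p44, p45, p46}, {p42, p43, p44, p45, p46}.
Intersecting these: cl(A) = {p43}.
∂A = cl(A) ∖ int(A) = {p43} ∖ ∅ = {p43}.


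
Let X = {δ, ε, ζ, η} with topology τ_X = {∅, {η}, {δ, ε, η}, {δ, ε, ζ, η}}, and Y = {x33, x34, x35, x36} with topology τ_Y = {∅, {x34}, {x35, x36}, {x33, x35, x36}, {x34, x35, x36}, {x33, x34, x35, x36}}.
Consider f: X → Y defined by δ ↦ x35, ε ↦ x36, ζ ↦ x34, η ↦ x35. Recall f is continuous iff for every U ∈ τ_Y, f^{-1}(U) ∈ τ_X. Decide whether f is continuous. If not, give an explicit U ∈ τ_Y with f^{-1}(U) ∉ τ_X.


f is NOT continuous.

Compute f^{-1}(U) for each U ∈ τ_Y:
  U = ∅: f^{-1}(U) = ∅ ∈ τ_X ✓.
  U = {x34}: f^{-1}(U) = {ζ} ∉ τ_X ✗.
  U = {x35, x36}: f^{-1}(U) = {δ, ε, η} ∈ τ_X ✓.
  U = {x33, x35, x36}: f^{-1}(U) = {δ, ε, η} ∈ τ_X ✓.
  U = {x34, x35, x36}: f^{-1}(U) = {δ, ε, ζ, η} ∈ τ_X ✓.
  U = {x33, x34, x35, x36}: f^{-1}(U) = {δ, ε, ζ, η} ∈ τ_X ✓.
Found U = {x34} with f^{-1}(U) = {ζ} not in τ_X. Therefore f is NOT continuous.


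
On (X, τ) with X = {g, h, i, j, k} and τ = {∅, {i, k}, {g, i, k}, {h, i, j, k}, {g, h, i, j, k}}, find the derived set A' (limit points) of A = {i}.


A' = {g, h, j, k}

For each x ∈ X, list the open sets U ∈ τ with x ∈ U, then check whether U ∩ (A ∖ {x}) ≠ ∅ for every such U.
  x = g: opens ∋ x are {g, i, k}, {g, h, i, j, k}; each meets A ∖ {g}, so x IS a limit point.
  x = h: opens ∋ x are {h, i, j, k}, {g, h, i, j, k}; each meets A ∖ {h}, so x IS a limit point.
  x = i: open {i, k} ∋ x has {i, k} ∩ (A ∖ {i}) = ∅, so x is NOT a limit point.
  x = j: opens ∋ x are {h, i, j, k}, {g, h, i, j, k}; each meets A ∖ {j}, so x IS a limit point.
  x = k: opens ∋ x are {i, k}, {g, i, k}, {h, i, j, k}, {g, h, i, j, k}; each meets A ∖ {k}, so x IS a limit point.
Collecting: A' = {g, h, j, k}.


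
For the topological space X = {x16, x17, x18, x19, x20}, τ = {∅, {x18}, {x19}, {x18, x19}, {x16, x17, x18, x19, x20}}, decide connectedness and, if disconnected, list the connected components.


(X, τ) is connected.

Find clopen sets (U ∈ τ with X ∖ U ∈ τ):
  U = ∅, X ∖ U = {x16, x17, x18, x19, x20} — both open, so U is clopen.
  U = {x16, x17, x18, x19, x20}, X ∖ U = ∅ — both open, so U is clopen.
Only trivial clopens (∅ and X) exist, so (X, τ) is connected.
Compute connected components by grouping points that agree on all clopens:
  component: {x16, x17, x18, x19, x20}


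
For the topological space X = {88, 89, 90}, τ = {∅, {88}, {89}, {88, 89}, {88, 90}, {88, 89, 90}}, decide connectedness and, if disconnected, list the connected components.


(X, τ) is disconnected; components = [{89}, {88, 90}].

Find clopen sets (U ∈ τ with X ∖ U ∈ τ):
  U = ∅, X ∖ U = {88, 89, 90} — both open, so U is clopen.
  U = {89}, X ∖ U = {88, 90} — both open, so U is clopen.
  U = {88, 90}, X ∖ U = {89} — both open, so U is clopen.
  U = {88, 89, 90}, X ∖ U = ∅ — both open, so U is clopen.
Nontrivial clopen(s) exist: e.g. {88, 90}. So (X, τ) is disconnected.
Compute connected components by grouping points that agree on all clopens:
  component: {89}
  component: {88, 90}


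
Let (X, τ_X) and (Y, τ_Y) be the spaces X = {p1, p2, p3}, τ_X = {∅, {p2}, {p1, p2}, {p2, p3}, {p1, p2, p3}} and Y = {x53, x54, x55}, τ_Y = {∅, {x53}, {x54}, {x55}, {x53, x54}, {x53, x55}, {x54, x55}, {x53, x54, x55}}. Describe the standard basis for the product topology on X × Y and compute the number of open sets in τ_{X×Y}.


Basis B = {∅ × ∅, {p2} × {x53}, {p2} × {x54}, {p2} × {x55}, {p1, p2} × {x53}, {p1, p2} × {x54}, {p1, p2} × {x55}, {p2} × {x53, x54}, {p2} × {x53, x55}, {p2, p3} × {x53}, {p2} × {x54, x55}, {p2, p3} × {x54}, {p2, p3} × {x55}, {p1, p2, p3} × {x53}, {p1, p2, p3} × {x54}, {p1, p2, p3} × {x55}, {p2} × {x53, x54, x55}, {p1, p2} × {x53, x54}, {p1, p2} × {x53, x55}, {p1, p2} × {x54, x55}, {p2, p3} × {x53, x54}, {p2, p3} × {x53, x55}, {p2, p3} × {x54, x55}, {p1, p2} × {x53, x54, x55}, {p1, p2, p3} × {x53, x54}, {p1, p2, p3} × {x53, x55}, {p1, p2, p3} × {x54, x55}, {p2, p3} × {x53, x54, x55}, {p1, p2, p3} × {x53, x54, x55}}; |τ_{X×Y}| = 125.

Enumerate products U × V with U ∈ τ_X, V ∈ τ_Y (deduplicated):
  ∅ × ∅ = {} (∅)
  {p2} × {x53} = {(p2,x53)}
  {p2} × {x54} = {(p2,x54)}
  {p2} × {x55} = {(p2,x55)}
  {p1, p2} × {x53} = {(p1,x53), (p2,x53)}
  {p1, p2} × {x54} = {(p1,x54), (p2,x54)}
  {p1, p2} × {x55} = {(p1,x55), (p2,x55)}
  {p2} × {x53, x54} = {(p2,x53), (p2,x54)}
  {p2} × {x53, x55} = {(p2,x53), (p2,x55)}
  {p2, p3} × {x53} = {(p2,x53), (p3,x53)}
  {p2} × {x54, x55} = {(p2,x54), (p2,x55)}
  {p2, p3} × {x54} = {(p2,x54), (p3,x54)}
  {p2, p3} × {x55} = {(p2,x55), (p3,x55)}
  {p1, p2, p3} × {x53} = {(p1,x53), (p2,x53), (p3,x53)}
  {p1, p2, p3} × {x54} = {(p1,x54), (p2,x54), (p3,x54)}
  {p1, p2, p3} × {x55} = {(p1,x55), (p2,x55), (p3,x55)}
  {p2} × {x53, x54, x55} = {(p2,x53), (p2,x54), (p2,x55)}
  {p1, p2} × {x53, x54} = {(p1,x53), (p1,x54), (p2,x53), (p2,x54)}
  {p1, p2} × {x53, x55} = {(p1,x53), (p1,x55), (p2,x53), (p2,x55)}
  {p1, p2} × {x54, x55} = {(p1,x54), (p1,x55), (p2,x54), (p2,x55)}
  {p2, p3} × {x53, x54} = {(p2,x53), (p2,x54), (p3,x53), (p3,x54)}
  {p2, p3} × {x53, x55} = {(p2,x53), (p2,x55), (p3,x53), (p3,x55)}
  {p2, p3} × {x54, x55} = {(p2,x54), (p2,x55), (p3,x54), (p3,x55)}
  {p1, p2} × {x53, x54, x55} = {(p1,x53), (p1,x54), (p1,x55), (p2,x53), (p2,x54), (p2,x55)}
  {p1, p2, p3} × {x53, x54} = {(p1,x53), (p1,x54), (p2,x53), (p2,x54), (p3,x53), (p3,x54)}
  {p1, p2, p3} × {x53, x55} = {(p1,x53), (p1,x55), (p2,x53), (p2,x55), (p3,x53), (p3,x55)}
  {p1, p2, p3} × {x54, x55} = {(p1,x54), (p1,x55), (p2,x54), (p2,x55), (p3,x54), (p3,x55)}
  {p2, p3} × {x53, x54, x55} = {(p2,x53), (p2,x54), (p2,x55), (p3,x53), (p3,x54), (p3,x55)}
  {p1, p2, p3} × {x53, x54, x55} = {(p1,x53), (p1,x54), (p1,x55), (p2,x53), (p2,x54), (p2,x55), (p3,x53), (p3,x54), (p3,x55)}
These 29 distinct sets form the basis B.
Close under arbitrary unions to get τ_{X×Y}; counting gives |τ_{X×Y}| = 125.
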